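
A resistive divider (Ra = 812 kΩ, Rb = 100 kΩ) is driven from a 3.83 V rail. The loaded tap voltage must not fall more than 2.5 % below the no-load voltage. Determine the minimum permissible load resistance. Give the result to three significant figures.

Output resistance R_th = Ra‖Rb = (812 × 100)/912.0 = 89.04 kΩ.
The fractional drop is R_th/(R_th + R_L); requiring this ≤ 0.0250 gives R_L ≥ R_th(1/0.0250 − 1) = 89.04 × 39.00 = 3.47 MΩ.

R_L(min) ≈ 3.47 MΩ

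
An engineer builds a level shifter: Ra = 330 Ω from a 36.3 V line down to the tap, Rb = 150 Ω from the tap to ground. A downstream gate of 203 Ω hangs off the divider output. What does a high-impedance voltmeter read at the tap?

The load sits in parallel with Rb: Rb‖R_L = (150 × 203) / (150 + 203) = 86.26 Ω.
V_out = 36.3 × 86.26 / (330 + 86.26) = 36.3 × 86.26/416.3 = 7.52 V.
(Unloaded it would have been 11.3 V.)

V_out ≈ 7.52 V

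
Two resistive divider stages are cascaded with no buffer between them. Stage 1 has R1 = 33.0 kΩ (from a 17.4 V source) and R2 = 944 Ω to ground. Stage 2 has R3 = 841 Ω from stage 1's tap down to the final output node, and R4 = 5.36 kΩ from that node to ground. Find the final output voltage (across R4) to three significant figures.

Stage 2 presents R3+R4 = 6201 Ω as a load on stage 1's tap.
Stage 1's lower leg becomes R2‖(R3+R4) = 819.3 Ω, so V_mid = 17.4 × 819.3/33820 = 0.4215 V.
Stage 2 is itself unloaded: V_out = V_mid × R4/(R3+R4) = 0.4215 × 5360/6201 = 0.364 V.

V_out ≈ 0.364 V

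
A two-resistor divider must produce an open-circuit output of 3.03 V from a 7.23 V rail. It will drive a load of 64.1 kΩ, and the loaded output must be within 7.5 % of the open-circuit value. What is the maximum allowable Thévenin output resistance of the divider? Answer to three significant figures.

Loading drop = R_th/(R_th + R_L) ≤ 0.0750, so R_th ≤ R_L · ε/(1−ε) = 64.1 kΩ × 0.0750/0.9250 = 5.20 kΩ.

R_th ≤ 5.20 kΩ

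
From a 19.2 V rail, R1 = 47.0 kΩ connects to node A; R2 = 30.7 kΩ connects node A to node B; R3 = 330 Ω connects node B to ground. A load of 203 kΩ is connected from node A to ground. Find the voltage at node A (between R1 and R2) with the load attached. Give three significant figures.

Below node A the series string R2+R3 = 31030 Ω sits in parallel with the 203000 Ω load: 26920 Ω.
V_A = 19.2 × 26920/(47000 + 26920) = 6.99 V.

V ≈ 6.99 V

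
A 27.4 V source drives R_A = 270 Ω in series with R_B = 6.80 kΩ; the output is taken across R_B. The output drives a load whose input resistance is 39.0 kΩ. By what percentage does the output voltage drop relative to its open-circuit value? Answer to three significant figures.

0.661 %

The divider's output (Thévenin) resistance is R_A‖R_B = 259.7 Ω.
Fractional drop under load = R_th/(R_th + R_L) = 259.7 / (259.7 + 39000) = 0.006615.
So the output falls by 0.661 %.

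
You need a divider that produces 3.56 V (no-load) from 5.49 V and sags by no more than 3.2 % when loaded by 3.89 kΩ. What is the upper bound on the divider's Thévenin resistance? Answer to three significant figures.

R_th ≤ 129 Ω

Loading drop = R_th/(R_th + R_L) ≤ 0.0320, so R_th ≤ R_L · ε/(1−ε) = 3.89 kΩ × 0.0320/0.9680 = 129 Ω.
(Any R1, R2 with R2/(R1+R2) = 0.648 and R1‖R2 ≤ 129 Ω will meet the spec.)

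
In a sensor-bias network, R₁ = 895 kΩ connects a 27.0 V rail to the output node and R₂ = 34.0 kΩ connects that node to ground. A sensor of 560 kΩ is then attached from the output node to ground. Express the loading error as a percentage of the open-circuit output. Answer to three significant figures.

The divider's output (Thévenin) resistance is R₁‖R₂ = 32.76 kΩ.
Fractional drop under load = R_th/(R_th + R_L) = 32.76 / (32.76 + 560) = 0.05526.
So the output falls by 5.53 %.

5.53 %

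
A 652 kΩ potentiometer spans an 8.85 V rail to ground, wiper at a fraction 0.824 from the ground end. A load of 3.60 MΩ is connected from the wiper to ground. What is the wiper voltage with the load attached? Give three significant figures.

V ≈ 7.11 V

The wiper splits the pot into (1−α)R = 114.8 kΩ above and αR = 537.2 kΩ below.
Lower section ‖ load = 467.5 kΩ.
V_wiper = 8.85 × 467.5/(114.8 + 467.5) = 7.11 V.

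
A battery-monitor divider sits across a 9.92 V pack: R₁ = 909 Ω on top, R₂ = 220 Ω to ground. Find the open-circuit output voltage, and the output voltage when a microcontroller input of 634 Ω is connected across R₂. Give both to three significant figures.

Open-circuit: V = 9.92 × 220/(909 + 220) = 1.93 V.
With the load, R₂ becomes R₂‖R_L = 163.3 Ω, so V = 9.92 × 163.3/1072 = 1.51 V.

Unloaded: 1.93 V; loaded: 1.51 V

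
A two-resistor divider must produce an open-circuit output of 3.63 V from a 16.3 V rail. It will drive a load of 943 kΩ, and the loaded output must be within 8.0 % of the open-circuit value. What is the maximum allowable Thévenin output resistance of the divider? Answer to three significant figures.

Loading drop = R_th/(R_th + R_L) ≤ 0.0800, so R_th ≤ R_L · ε/(1−ε) = 943 kΩ × 0.0800/0.9200 = 82.0 kΩ.
(Any R1, R2 with R2/(R1+R2) = 0.223 and R1‖R2 ≤ 82.0 kΩ will meet the spec.)

R_th ≤ 82.0 kΩ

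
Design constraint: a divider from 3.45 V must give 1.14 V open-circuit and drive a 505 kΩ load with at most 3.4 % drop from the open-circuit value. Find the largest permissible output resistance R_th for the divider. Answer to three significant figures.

R_th ≤ 17.8 kΩ

Loading drop = R_th/(R_th + R_L) ≤ 0.0340, so R_th ≤ R_L · ε/(1−ε) = 505 kΩ × 0.0340/0.9660 = 17.8 kΩ.
(Any R1, R2 with R2/(R1+R2) = 0.330 and R1‖R2 ≤ 17.8 kΩ will meet the spec.)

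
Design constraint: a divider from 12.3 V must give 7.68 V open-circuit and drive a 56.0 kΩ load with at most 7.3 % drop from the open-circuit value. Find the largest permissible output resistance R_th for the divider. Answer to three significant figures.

R_th ≤ 4.41 kΩ

Loading drop = R_th/(R_th + R_L) ≤ 0.0730, so R_th ≤ R_L · ε/(1−ε) = 56.0 kΩ × 0.0730/0.9270 = 4.41 kΩ.
(Any R1, R2 with R2/(R1+R2) = 0.624 and R1‖R2 ≤ 4.41 kΩ will meet the spec.)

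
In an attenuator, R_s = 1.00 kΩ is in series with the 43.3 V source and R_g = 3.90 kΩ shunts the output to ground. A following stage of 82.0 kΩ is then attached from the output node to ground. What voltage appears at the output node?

V_out ≈ 34.1 V

The load sits in parallel with R_g: R_g‖R_L = (3.90 × 82.0) / (3.90 + 82.0) = 3.723 kΩ.
V_out = 43.3 × 3.723 / (1.00 + 3.723) = 43.3 × 3.723/4.723 = 34.1 V.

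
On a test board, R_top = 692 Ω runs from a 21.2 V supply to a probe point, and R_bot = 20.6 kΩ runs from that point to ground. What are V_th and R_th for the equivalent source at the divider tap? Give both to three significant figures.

V_th is the open-circuit tap voltage: 21.2 × 20600/(692 + 20600) = 20.5 V.
With the supply zeroed, R_top and R_bot appear in parallel from the tap: R_th = R_top‖R_bot = (692 × 20600)/21290 = 670 Ω.

V_th = 20.5 V, R_th = 670 Ω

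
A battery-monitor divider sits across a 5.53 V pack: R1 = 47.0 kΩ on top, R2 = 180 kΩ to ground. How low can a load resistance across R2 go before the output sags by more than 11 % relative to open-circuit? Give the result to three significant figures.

R_L(min) ≈ 302 kΩ

Output resistance R_th = R1‖R2 = (47.0 × 180)/227.0 = 37.27 kΩ.
The fractional drop is R_th/(R_th + R_L); requiring this ≤ 0.110 gives R_L ≥ R_th(1/0.110 − 1) = 37.27 × 8.091 = 302 kΩ.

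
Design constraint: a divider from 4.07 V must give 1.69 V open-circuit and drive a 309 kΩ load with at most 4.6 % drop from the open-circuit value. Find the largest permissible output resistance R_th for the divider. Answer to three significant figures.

Loading drop = R_th/(R_th + R_L) ≤ 0.0460, so R_th ≤ R_L · ε/(1−ε) = 309 kΩ × 0.0460/0.9540 = 14.9 kΩ.

R_th ≤ 14.9 kΩ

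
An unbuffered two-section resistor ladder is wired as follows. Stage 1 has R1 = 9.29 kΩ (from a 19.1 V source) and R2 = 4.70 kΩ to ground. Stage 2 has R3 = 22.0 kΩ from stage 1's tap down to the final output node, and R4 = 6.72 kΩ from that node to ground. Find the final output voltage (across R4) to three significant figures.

V_out ≈ 1.35 V

Stage 2 presents R3+R4 = 28.72 kΩ as a load on stage 1's tap.
Stage 1's lower leg becomes R2‖(R3+R4) = 4.039 kΩ, so V_mid = 19.1 × 4.039/13.33 = 5.788 V.
Stage 2 is itself unloaded: V_out = V_mid × R4/(R3+R4) = 5.788 × 6.72/28.72 = 1.35 V.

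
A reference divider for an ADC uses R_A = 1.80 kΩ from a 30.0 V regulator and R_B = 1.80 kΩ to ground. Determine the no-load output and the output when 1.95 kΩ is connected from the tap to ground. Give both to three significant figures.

Open-circuit: V = 30.0 × 1.80/(1.80 + 1.80) = 15.0 V.
With the load, R_B becomes R_B‖R_L = 0.9360 kΩ, so V = 30.0 × 0.9360/2.736 = 10.3 V.

Unloaded: 15.0 V; loaded: 10.3 V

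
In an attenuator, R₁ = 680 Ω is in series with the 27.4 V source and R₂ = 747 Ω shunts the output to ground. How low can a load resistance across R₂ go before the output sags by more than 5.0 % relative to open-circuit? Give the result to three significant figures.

R_L(min) ≈ 6.76 kΩ

Output resistance R_th = R₁‖R₂ = (680 × 747)/1427 = 356.0 Ω.
The fractional drop is R_th/(R_th + R_L); requiring this ≤ 0.0500 gives R_L ≥ R_th(1/0.0500 − 1) = 356.0 × 19.00 = 6.76 kΩ.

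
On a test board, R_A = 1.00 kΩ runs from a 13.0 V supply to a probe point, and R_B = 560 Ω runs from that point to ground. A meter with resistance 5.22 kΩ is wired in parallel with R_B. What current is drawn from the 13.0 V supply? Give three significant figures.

R_B‖R_L = 505.7 Ω, so the source sees R_A + R_B‖R_L = 1506 Ω.
I = 13.0 V / 1506 Ω = 8.63 mA.

I ≈ 8.63 mA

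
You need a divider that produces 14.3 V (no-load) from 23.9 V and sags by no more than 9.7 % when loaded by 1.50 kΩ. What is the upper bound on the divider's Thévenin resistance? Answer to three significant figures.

Loading drop = R_th/(R_th + R_L) ≤ 0.0970, so R_th ≤ R_L · ε/(1−ε) = 1.50 kΩ × 0.0970/0.9030 = 161 Ω.
(Any R1, R2 with R2/(R1+R2) = 0.598 and R1‖R2 ≤ 161 Ω will meet the spec.)

R_th ≤ 161 Ω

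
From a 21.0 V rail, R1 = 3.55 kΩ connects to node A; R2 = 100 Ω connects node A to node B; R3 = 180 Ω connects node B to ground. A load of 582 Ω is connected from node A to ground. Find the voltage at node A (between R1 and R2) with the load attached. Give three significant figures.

Below node A the series string R2+R3 = 280.0 Ω sits in parallel with the 582 Ω load: 189.0 Ω.
V_A = 21.0 × 189.0/(3550 + 189.0) = 1.06 V.

V ≈ 1.06 V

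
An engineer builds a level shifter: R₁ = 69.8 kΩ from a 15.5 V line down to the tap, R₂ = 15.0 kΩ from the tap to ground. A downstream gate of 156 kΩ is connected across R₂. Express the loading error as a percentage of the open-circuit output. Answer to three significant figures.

7.33 %

The divider's output (Thévenin) resistance is R₁‖R₂ = 12.35 kΩ.
Fractional drop under load = R_th/(R_th + R_L) = 12.35 / (12.35 + 156) = 0.07334.
So the output falls by 7.33 %.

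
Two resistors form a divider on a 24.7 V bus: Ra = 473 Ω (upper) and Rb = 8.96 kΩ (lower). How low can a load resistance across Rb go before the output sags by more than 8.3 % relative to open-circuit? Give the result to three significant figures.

R_L(min) ≈ 4.96 kΩ

Output resistance R_th = Ra‖Rb = (473 × 8960)/9433 = 449.3 Ω.
The fractional drop is R_th/(R_th + R_L); requiring this ≤ 0.0830 gives R_L ≥ R_th(1/0.0830 − 1) = 449.3 × 11.05 = 4.96 kΩ.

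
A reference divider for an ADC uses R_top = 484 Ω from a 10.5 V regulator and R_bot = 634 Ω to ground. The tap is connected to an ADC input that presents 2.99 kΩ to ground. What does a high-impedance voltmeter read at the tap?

The load sits in parallel with R_bot: R_bot‖R_L = (634 × 2990) / (634 + 2990) = 523.1 Ω.
V_out = 10.5 × 523.1 / (484 + 523.1) = 10.5 × 523.1/1007 = 5.45 V.

V_out ≈ 5.45 V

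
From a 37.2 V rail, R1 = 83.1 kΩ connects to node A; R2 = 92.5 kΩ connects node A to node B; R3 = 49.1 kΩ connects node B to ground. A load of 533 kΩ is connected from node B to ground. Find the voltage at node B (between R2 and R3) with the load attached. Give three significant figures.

V ≈ 7.58 V

At node B, R3 is in parallel with the load: R3‖R_L = 44.96 kΩ.
Below node A the resistance is R2 + (R3‖R_L) = 137.5 kΩ, so V_A = 37.2 × 137.5/220.6 = 23.18 V.
Then V_B = V_A × (R3‖R_L)/(R2 + R3‖R_L) = 23.18 × 44.96/137.5 = 7.58 V.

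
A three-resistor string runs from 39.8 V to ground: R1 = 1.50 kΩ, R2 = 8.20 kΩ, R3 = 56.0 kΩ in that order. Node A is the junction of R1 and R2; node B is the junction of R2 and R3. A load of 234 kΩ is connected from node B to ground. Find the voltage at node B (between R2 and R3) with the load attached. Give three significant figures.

At node B, R3 is in parallel with the load: R3‖R_L = 45.19 kΩ.
Below node A the resistance is R2 + (R3‖R_L) = 53.39 kΩ, so V_A = 39.8 × 53.39/54.89 = 38.71 V.
Then V_B = V_A × (R3‖R_L)/(R2 + R3‖R_L) = 38.71 × 45.19/53.39 = 32.8 V.

V ≈ 32.8 V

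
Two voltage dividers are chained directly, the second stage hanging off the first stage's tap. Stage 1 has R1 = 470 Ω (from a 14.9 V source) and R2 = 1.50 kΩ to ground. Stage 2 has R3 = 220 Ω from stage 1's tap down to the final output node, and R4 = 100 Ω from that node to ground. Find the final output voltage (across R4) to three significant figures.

Stage 2 presents R3+R4 = 320.0 Ω as a load on stage 1's tap.
Stage 1's lower leg becomes R2‖(R3+R4) = 263.7 Ω, so V_mid = 14.9 × 263.7/733.7 = 5.356 V.
Stage 2 is itself unloaded: V_out = V_mid × R4/(R3+R4) = 5.356 × 100/320.0 = 1.67 V.

V_out ≈ 1.67 V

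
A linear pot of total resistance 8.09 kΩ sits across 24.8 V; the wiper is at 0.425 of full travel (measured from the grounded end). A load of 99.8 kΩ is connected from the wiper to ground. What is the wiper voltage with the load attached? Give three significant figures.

V ≈ 10.3 V

The wiper splits the pot into (1−α)R = 4.652 kΩ above and αR = 3.438 kΩ below.
Lower section ‖ load = 3.324 kΩ.
V_wiper = 24.8 × 3.324/(4.652 + 3.324) = 10.3 V.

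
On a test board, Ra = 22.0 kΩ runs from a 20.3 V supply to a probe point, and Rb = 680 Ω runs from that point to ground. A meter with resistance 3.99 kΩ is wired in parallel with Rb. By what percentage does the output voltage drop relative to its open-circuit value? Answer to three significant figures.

14.2 %

Unloaded V = 20.3 × 680/22680 = 0.60864 V.
Loaded: Rb‖R_L = 581.0 Ω, giving V = 20.3 × 581.0/22580 = 0.52230 V.
Drop = (0.60864 − 0.52230) / 0.60864 = 14.2 %.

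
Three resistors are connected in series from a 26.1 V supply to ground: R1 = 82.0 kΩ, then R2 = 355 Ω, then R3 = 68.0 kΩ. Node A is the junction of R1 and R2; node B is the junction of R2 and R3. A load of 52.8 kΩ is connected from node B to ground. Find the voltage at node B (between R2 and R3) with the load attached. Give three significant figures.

V ≈ 6.92 V

At node B, R3 is in parallel with the load: R3‖R_L = 29720 Ω.
Below node A the resistance is R2 + (R3‖R_L) = 30080 Ω, so V_A = 26.1 × 30080/112100 = 7.004 V.
Then V_B = V_A × (R3‖R_L)/(R2 + R3‖R_L) = 7.004 × 29720/30080 = 6.92 V.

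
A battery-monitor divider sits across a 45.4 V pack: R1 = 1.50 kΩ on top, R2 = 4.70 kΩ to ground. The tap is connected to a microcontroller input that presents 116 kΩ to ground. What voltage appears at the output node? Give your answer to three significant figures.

V_out ≈ 34.1 V

The load sits in parallel with R2: R2‖R_L = (4.70 × 116) / (4.70 + 116) = 4.517 kΩ.
V_out = 45.4 × 4.517 / (1.50 + 4.517) = 45.4 × 4.517/6.017 = 34.1 V.
(Unloaded it would have been 34.4 V.)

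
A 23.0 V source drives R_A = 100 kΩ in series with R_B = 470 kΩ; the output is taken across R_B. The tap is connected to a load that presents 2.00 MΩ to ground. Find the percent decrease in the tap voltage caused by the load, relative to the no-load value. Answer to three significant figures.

The divider's output (Thévenin) resistance is R_A‖R_B = 82.46 kΩ.
Fractional drop under load = R_th/(R_th + R_L) = 82.46 / (82.46 + 2000) = 0.03960.
So the output falls by 3.96 %.

3.96 %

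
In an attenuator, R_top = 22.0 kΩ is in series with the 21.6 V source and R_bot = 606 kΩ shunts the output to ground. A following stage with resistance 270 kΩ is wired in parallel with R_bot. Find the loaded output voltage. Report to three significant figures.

The load sits in parallel with R_bot: R_bot‖R_L = (606 × 270) / (606 + 270) = 186.8 kΩ.
V_out = 21.6 × 186.8 / (22.0 + 186.8) = 21.6 × 186.8/208.8 = 19.3 V.

V_out ≈ 19.3 V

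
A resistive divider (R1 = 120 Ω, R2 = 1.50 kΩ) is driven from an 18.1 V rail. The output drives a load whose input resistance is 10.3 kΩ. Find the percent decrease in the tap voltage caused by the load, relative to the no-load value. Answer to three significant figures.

The divider's output (Thévenin) resistance is R1‖R2 = 111.1 Ω.
Fractional drop under load = R_th/(R_th + R_L) = 111.1 / (111.1 + 10300) = 0.01067.
So the output falls by 1.07 %.

1.07 %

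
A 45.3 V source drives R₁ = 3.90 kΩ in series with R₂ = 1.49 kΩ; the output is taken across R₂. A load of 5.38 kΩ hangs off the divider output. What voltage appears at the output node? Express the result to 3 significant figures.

The load sits in parallel with R₂: R₂‖R_L = (1.49 × 5.38) / (1.49 + 5.38) = 1.167 kΩ.
V_out = 45.3 × 1.167 / (3.90 + 1.167) = 45.3 × 1.167/5.067 = 10.4 V.

V_out ≈ 10.4 V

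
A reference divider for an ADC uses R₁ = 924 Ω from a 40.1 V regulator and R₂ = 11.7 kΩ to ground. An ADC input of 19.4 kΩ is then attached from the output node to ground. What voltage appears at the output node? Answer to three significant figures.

V_out ≈ 35.6 V

The load sits in parallel with R₂: R₂‖R_L = (11700 × 19400) / (11700 + 19400) = 7298 Ω.
V_out = 40.1 × 7298 / (924 + 7298) = 40.1 × 7298/8222 = 35.6 V.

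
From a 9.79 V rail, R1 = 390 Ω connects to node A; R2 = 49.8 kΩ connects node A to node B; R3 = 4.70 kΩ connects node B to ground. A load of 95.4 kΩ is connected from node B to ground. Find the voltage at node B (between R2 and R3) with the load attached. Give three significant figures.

At node B, R3 is in parallel with the load: R3‖R_L = 4479 Ω.
Below node A the resistance is R2 + (R3‖R_L) = 54280 Ω, so V_A = 9.79 × 54280/54670 = 9.720 V.
Then V_B = V_A × (R3‖R_L)/(R2 + R3‖R_L) = 9.720 × 4479/54280 = 0.802 V.

V ≈ 0.802 V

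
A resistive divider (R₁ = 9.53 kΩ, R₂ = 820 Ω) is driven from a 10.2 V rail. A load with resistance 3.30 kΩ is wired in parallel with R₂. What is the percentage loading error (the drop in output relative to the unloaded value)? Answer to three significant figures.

18.6 %

Unloaded V = 10.2 × 820/10350 = 0.8081 V.
Loaded: R₂‖R_L = 656.8 Ω, giving V = 10.2 × 656.8/10190 = 0.6576 V.
Drop = (0.8081 − 0.6576) / 0.8081 = 18.6 %.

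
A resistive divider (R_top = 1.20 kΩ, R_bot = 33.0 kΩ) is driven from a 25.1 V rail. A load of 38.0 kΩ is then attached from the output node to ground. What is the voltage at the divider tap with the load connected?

V_out ≈ 23.5 V

The load sits in parallel with R_bot: R_bot‖R_L = (33.0 × 38.0) / (33.0 + 38.0) = 17.66 kΩ.
V_out = 25.1 × 17.66 / (1.20 + 17.66) = 25.1 × 17.66/18.86 = 23.5 V.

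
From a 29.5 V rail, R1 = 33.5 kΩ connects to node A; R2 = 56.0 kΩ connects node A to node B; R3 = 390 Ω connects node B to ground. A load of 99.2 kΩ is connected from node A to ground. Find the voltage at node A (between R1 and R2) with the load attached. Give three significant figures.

V ≈ 15.3 V

Below node A the series string R2+R3 = 56390 Ω sits in parallel with the 99200 Ω load: 35950 Ω.
V_A = 29.5 × 35950/(33500 + 35950) = 15.3 V.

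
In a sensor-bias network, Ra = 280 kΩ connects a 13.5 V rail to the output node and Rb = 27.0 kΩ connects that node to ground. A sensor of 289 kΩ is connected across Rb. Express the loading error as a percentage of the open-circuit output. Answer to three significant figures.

7.85 %

The divider's output (Thévenin) resistance is Ra‖Rb = 24.63 kΩ.
Fractional drop under load = R_th/(R_th + R_L) = 24.63 / (24.63 + 289) = 0.07852.
So the output falls by 7.85 %.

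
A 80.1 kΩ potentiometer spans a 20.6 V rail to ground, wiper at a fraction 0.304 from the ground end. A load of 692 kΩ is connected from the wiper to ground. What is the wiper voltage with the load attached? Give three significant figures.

The wiper splits the pot into (1−α)R = 55.75 kΩ above and αR = 24.35 kΩ below.
Lower section ‖ load = 23.52 kΩ.
V_wiper = 20.6 × 23.52/(55.75 + 23.52) = 6.11 V.

V ≈ 6.11 V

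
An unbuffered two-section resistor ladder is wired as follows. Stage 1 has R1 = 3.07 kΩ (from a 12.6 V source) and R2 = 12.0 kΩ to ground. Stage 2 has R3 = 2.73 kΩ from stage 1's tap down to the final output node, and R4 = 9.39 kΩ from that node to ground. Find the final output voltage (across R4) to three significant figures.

Stage 2 presents R3+R4 = 12.12 kΩ as a load on stage 1's tap.
Stage 1's lower leg becomes R2‖(R3+R4) = 6.030 kΩ, so V_mid = 12.6 × 6.030/9.100 = 8.349 V.
Stage 2 is itself unloaded: V_out = V_mid × R4/(R3+R4) = 8.349 × 9.39/12.12 = 6.47 V.

V_out ≈ 6.47 V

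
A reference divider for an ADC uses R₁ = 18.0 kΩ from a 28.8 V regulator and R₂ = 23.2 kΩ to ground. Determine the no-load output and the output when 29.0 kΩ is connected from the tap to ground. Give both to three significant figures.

Unloaded: 16.2 V; loaded: 12.0 V

Open-circuit: V = 28.8 × 23.2/(18.0 + 23.2) = 16.2 V.
With the load, R₂ becomes R₂‖R_L = 12.89 kΩ, so V = 28.8 × 12.89/30.89 = 12.0 V.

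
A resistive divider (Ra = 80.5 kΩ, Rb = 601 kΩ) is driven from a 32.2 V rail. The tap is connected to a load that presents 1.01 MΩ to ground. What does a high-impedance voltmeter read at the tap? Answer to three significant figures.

V_out ≈ 26.5 V

The load sits in parallel with Rb: Rb‖R_L = (601 × 1010) / (601 + 1010) = 376.8 kΩ.
V_out = 32.2 × 376.8 / (80.5 + 376.8) = 32.2 × 376.8/457.3 = 26.5 V.
(Unloaded it would have been 28.4 V.)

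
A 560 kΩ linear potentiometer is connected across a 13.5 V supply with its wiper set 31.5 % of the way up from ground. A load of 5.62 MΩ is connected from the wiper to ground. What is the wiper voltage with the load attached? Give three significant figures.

The wiper splits the pot into (1−α)R = 383.6 kΩ above and αR = 176.4 kΩ below.
Lower section ‖ load = 171.0 kΩ.
V_wiper = 13.5 × 171.0/(383.6 + 171.0) = 4.16 V.

V ≈ 4.16 V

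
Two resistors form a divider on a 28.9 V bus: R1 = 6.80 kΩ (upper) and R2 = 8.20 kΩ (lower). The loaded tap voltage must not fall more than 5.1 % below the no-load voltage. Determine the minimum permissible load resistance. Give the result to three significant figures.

Output resistance R_th = R1‖R2 = (6.80 × 8.20)/15.00 = 3.717 kΩ.
The fractional drop is R_th/(R_th + R_L); requiring this ≤ 0.0510 gives R_L ≥ R_th(1/0.0510 − 1) = 3.717 × 18.61 = 69.2 kΩ.

R_L(min) ≈ 69.2 kΩ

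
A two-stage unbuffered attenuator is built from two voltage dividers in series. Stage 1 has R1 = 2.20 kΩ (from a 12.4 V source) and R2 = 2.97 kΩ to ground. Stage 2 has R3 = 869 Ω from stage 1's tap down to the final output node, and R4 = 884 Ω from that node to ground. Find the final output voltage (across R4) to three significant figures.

Stage 2 presents R3+R4 = 1753 Ω as a load on stage 1's tap.
Stage 1's lower leg becomes R2‖(R3+R4) = 1102 Ω, so V_mid = 12.4 × 1102/3302 = 4.139 V.
Stage 2 is itself unloaded: V_out = V_mid × R4/(R3+R4) = 4.139 × 884/1753 = 2.09 V.

V_out ≈ 2.09 V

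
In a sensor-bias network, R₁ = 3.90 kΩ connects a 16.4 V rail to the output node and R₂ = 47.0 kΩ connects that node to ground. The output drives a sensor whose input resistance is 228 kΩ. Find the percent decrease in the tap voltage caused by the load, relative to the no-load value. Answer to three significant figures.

The divider's output (Thévenin) resistance is R₁‖R₂ = 3.601 kΩ.
Fractional drop under load = R_th/(R_th + R_L) = 3.601 / (3.601 + 228) = 0.01555.
So the output falls by 1.55 %.

1.55 %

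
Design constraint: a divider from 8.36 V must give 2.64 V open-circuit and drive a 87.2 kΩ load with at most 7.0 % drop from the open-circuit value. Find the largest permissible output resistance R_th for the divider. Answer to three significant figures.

R_th ≤ 6.56 kΩ

Loading drop = R_th/(R_th + R_L) ≤ 0.0700, so R_th ≤ R_L · ε/(1−ε) = 87.2 kΩ × 0.0700/0.9300 = 6.56 kΩ.
(Any R1, R2 with R2/(R1+R2) = 0.316 and R1‖R2 ≤ 6.56 kΩ will meet the spec.)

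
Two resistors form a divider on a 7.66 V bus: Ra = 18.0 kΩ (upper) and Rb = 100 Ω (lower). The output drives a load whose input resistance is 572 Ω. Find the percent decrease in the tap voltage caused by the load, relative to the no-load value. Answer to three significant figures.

14.8 %

The divider's output (Thévenin) resistance is Ra‖Rb = 99.45 Ω.
Fractional drop under load = R_th/(R_th + R_L) = 99.45 / (99.45 + 572) = 0.1481.
So the output falls by 14.8 %.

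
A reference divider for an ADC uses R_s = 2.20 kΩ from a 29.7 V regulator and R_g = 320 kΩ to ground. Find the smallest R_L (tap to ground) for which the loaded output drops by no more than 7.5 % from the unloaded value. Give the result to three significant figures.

R_L(min) ≈ 26.9 kΩ

Output resistance R_th = R_s‖R_g = (2.20 × 320)/322.2 = 2.185 kΩ.
The fractional drop is R_th/(R_th + R_L); requiring this ≤ 0.0750 gives R_L ≥ R_th(1/0.0750 − 1) = 2.185 × 12.33 = 26.9 kΩ.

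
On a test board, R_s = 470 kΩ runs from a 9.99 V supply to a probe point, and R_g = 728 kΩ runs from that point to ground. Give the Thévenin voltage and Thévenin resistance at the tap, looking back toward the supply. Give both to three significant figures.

V_th = 6.07 V, R_th = 286 kΩ

V_th is the open-circuit tap voltage: 9.99 × 728/(470 + 728) = 6.07 V.
With the supply zeroed, R_s and R_g appear in parallel from the tap: R_th = R_s‖R_g = (470 × 728)/1198 = 286 kΩ.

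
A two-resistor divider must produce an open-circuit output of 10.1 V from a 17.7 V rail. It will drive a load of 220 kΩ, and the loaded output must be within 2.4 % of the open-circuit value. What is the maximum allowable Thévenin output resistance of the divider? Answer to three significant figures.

R_th ≤ 5.41 kΩ

Loading drop = R_th/(R_th + R_L) ≤ 0.0240, so R_th ≤ R_L · ε/(1−ε) = 220 kΩ × 0.0240/0.9760 = 5.41 kΩ.
(Any R1, R2 with R2/(R1+R2) = 0.571 and R1‖R2 ≤ 5.41 kΩ will meet the spec.)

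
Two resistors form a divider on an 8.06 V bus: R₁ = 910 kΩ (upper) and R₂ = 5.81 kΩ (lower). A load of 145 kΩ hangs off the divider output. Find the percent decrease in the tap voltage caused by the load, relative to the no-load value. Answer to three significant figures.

3.83 %

The divider's output (Thévenin) resistance is R₁‖R₂ = 5.773 kΩ.
Fractional drop under load = R_th/(R_th + R_L) = 5.773 / (5.773 + 145) = 0.03829.
So the output falls by 3.83 %.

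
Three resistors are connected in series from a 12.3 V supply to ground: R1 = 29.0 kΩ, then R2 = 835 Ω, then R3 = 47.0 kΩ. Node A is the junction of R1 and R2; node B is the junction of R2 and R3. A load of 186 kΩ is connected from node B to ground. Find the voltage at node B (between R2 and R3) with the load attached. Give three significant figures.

V ≈ 6.85 V

At node B, R3 is in parallel with the load: R3‖R_L = 37520 Ω.
Below node A the resistance is R2 + (R3‖R_L) = 38350 Ω, so V_A = 12.3 × 38350/67350 = 7.004 V.
Then V_B = V_A × (R3‖R_L)/(R2 + R3‖R_L) = 7.004 × 37520/38350 = 6.85 V.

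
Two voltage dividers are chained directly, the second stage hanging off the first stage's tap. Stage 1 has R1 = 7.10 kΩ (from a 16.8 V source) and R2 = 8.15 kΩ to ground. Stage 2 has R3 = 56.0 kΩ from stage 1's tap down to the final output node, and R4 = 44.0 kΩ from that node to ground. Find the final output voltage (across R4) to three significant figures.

V_out ≈ 3.81 V

Stage 2 presents R3+R4 = 100.0 kΩ as a load on stage 1's tap.
Stage 1's lower leg becomes R2‖(R3+R4) = 7.536 kΩ, so V_mid = 16.8 × 7.536/14.64 = 8.650 V.
Stage 2 is itself unloaded: V_out = V_mid × R4/(R3+R4) = 8.650 × 44.0/100.0 = 3.81 V.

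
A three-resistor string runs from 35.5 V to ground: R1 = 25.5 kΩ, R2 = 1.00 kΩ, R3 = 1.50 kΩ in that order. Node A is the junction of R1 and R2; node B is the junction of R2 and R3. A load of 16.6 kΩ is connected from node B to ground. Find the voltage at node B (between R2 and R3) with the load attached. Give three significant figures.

At node B, R3 is in parallel with the load: R3‖R_L = 1.376 kΩ.
Below node A the resistance is R2 + (R3‖R_L) = 2.376 kΩ, so V_A = 35.5 × 2.376/27.88 = 3.025 V.
Then V_B = V_A × (R3‖R_L)/(R2 + R3‖R_L) = 3.025 × 1.376/2.376 = 1.75 V.

V ≈ 1.75 V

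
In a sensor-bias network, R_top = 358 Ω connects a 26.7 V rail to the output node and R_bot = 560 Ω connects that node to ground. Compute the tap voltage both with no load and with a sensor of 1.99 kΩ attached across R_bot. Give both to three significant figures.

Unloaded: 16.3 V; loaded: 14.7 V

Open-circuit: V = 26.7 × 560/(358 + 560) = 16.3 V.
With the load, R_bot becomes R_bot‖R_L = 437.0 Ω, so V = 26.7 × 437.0/795.0 = 14.7 V.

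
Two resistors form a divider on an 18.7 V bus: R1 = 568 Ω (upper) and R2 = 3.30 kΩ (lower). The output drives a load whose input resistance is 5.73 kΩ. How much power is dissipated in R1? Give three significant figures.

P ≈ 28.0 mW

Total resistance from the source is R1 + (R2‖R_L) = 2662 Ω, so I = 18.7/2662 Ω = 7.025 mA.
P = I²·R1 = (7.025 mA)² × 568 Ω = 28.0 mW.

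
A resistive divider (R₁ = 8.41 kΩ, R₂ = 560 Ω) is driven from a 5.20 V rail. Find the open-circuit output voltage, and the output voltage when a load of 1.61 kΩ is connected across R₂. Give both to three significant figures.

Open-circuit: V = 5.20 × 560/(8410 + 560) = 0.325 V.
With the load, R₂ becomes R₂‖R_L = 415.5 Ω, so V = 5.20 × 415.5/8825 = 0.245 V.

Unloaded: 0.325 V; loaded: 0.245 V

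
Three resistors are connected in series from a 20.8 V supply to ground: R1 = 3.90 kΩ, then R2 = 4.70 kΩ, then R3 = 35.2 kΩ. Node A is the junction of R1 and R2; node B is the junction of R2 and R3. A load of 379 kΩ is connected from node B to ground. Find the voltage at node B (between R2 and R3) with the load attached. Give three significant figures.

V ≈ 16.4 V

At node B, R3 is in parallel with the load: R3‖R_L = 32.21 kΩ.
Below node A the resistance is R2 + (R3‖R_L) = 36.91 kΩ, so V_A = 20.8 × 36.91/40.81 = 18.81 V.
Then V_B = V_A × (R3‖R_L)/(R2 + R3‖R_L) = 18.81 × 32.21/36.91 = 16.4 V.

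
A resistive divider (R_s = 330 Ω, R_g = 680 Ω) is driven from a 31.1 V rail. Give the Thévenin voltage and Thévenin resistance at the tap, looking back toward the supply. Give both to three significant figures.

V_th is the open-circuit tap voltage: 31.1 × 680/(330 + 680) = 20.9 V.
With the supply zeroed, R_s and R_g appear in parallel from the tap: R_th = R_s‖R_g = (330 × 680)/1010 = 222 Ω.

V_th = 20.9 V, R_th = 222 Ω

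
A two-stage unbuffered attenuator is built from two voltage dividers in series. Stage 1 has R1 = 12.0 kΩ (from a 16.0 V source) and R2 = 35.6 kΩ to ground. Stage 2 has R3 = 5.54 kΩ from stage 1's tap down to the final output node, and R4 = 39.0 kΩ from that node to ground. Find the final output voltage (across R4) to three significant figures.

V_out ≈ 8.72 V

Stage 2 presents R3+R4 = 44.54 kΩ as a load on stage 1's tap.
Stage 1's lower leg becomes R2‖(R3+R4) = 19.79 kΩ, so V_mid = 16.0 × 19.79/31.79 = 9.960 V.
Stage 2 is itself unloaded: V_out = V_mid × R4/(R3+R4) = 9.960 × 39.0/44.54 = 8.72 V.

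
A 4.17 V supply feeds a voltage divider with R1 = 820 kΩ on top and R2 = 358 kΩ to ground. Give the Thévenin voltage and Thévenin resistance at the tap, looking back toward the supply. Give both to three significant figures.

V_th is the open-circuit tap voltage: 4.17 × 358/(820 + 358) = 1.27 V.
With the supply zeroed, R1 and R2 appear in parallel from the tap: R_th = R1‖R2 = (820 × 358)/1178 = 249 kΩ.

V_th = 1.27 V, R_th = 249 kΩ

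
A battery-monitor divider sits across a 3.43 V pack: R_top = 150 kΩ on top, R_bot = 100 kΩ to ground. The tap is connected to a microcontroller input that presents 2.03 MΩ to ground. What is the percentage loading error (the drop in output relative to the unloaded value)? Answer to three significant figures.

The divider's output (Thévenin) resistance is R_top‖R_bot = 60.00 kΩ.
Fractional drop under load = R_th/(R_th + R_L) = 60.00 / (60.00 + 2030) = 0.02871.
So the output falls by 2.87 %.

2.87 %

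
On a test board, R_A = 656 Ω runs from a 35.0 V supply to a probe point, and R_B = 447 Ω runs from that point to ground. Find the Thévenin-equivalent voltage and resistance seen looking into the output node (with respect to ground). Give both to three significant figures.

V_th = 14.2 V, R_th = 266 Ω

V_th is the open-circuit tap voltage: 35.0 × 447/(656 + 447) = 14.2 V.
With the supply zeroed, R_A and R_B appear in parallel from the tap: R_th = R_A‖R_B = (656 × 447)/1103 = 266 Ω.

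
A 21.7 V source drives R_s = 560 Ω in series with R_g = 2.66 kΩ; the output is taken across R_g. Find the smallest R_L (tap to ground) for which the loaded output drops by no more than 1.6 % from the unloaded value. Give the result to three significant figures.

Output resistance R_th = R_s‖R_g = (560 × 2660)/3220 = 462.6 Ω.
The fractional drop is R_th/(R_th + R_L); requiring this ≤ 0.0160 gives R_L ≥ R_th(1/0.0160 − 1) = 462.6 × 61.50 = 28.5 kΩ.

R_L(min) ≈ 28.5 kΩ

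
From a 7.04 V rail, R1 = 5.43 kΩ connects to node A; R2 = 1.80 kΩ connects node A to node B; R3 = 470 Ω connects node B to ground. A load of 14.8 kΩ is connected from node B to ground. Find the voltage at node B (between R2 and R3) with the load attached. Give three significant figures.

At node B, R3 is in parallel with the load: R3‖R_L = 455.5 Ω.
Below node A the resistance is R2 + (R3‖R_L) = 2256 Ω, so V_A = 7.04 × 2256/7686 = 2.066 V.
Then V_B = V_A × (R3‖R_L)/(R2 + R3‖R_L) = 2.066 × 455.5/2256 = 0.417 V.

V ≈ 0.417 V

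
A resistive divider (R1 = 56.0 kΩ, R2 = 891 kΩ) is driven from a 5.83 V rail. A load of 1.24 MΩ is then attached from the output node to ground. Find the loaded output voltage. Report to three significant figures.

V_out ≈ 5.26 V

The load sits in parallel with R2: R2‖R_L = (891 × 1240) / (891 + 1240) = 518.5 kΩ.
V_out = 5.83 × 518.5 / (56.0 + 518.5) = 5.83 × 518.5/574.5 = 5.26 V.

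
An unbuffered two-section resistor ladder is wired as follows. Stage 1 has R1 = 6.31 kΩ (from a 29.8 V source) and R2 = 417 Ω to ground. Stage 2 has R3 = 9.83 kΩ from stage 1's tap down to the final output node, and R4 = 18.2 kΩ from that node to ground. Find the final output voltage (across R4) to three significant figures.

Stage 2 presents R3+R4 = 28030 Ω as a load on stage 1's tap.
Stage 1's lower leg becomes R2‖(R3+R4) = 410.9 Ω, so V_mid = 29.8 × 410.9/6721 = 1.822 V.
Stage 2 is itself unloaded: V_out = V_mid × R4/(R3+R4) = 1.822 × 18200/28030 = 1.18 V.

V_out ≈ 1.18 V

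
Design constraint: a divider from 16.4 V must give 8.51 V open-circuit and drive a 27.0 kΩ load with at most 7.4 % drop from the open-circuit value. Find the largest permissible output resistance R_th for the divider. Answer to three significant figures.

R_th ≤ 2.16 kΩ

Loading drop = R_th/(R_th + R_L) ≤ 0.0740, so R_th ≤ R_L · ε/(1−ε) = 27.0 kΩ × 0.0740/0.9260 = 2.16 kΩ.
(Any R1, R2 with R2/(R1+R2) = 0.519 and R1‖R2 ≤ 2.16 kΩ will meet the spec.)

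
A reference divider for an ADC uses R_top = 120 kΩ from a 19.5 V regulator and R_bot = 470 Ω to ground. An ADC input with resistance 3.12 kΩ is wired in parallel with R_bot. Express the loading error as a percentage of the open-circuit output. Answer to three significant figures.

13.0 %

Unloaded V = 19.5 × 470/120500 = 0.076077 V.
Loaded: R_bot‖R_L = 408.5 Ω, giving V = 19.5 × 408.5/120400 = 0.066151 V.
Drop = (0.076077 − 0.066151) / 0.076077 = 13.0 %.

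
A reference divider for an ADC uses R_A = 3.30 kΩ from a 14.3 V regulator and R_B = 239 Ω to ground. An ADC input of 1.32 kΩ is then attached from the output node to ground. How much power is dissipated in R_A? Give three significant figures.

P ≈ 55.0 mW

Total resistance from the source is R_A + (R_B‖R_L) = 3502 Ω, so I = 14.3/3502 Ω = 4.083 mA.
P = I²·R_A = (4.083 mA)² × 3.30 kΩ = 55.0 mW.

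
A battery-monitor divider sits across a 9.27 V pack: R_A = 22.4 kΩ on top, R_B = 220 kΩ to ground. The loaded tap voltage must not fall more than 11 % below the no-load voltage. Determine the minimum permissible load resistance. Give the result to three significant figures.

Output resistance R_th = R_A‖R_B = (22.4 × 220)/242.4 = 20.33 kΩ.
The fractional drop is R_th/(R_th + R_L); requiring this ≤ 0.110 gives R_L ≥ R_th(1/0.110 − 1) = 20.33 × 8.091 = 164 kΩ.

R_L(min) ≈ 164 kΩ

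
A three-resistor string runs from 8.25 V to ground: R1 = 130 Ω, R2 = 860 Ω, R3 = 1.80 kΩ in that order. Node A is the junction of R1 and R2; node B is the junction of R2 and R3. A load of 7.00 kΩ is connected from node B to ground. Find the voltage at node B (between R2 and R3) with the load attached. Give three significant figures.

V ≈ 4.88 V

At node B, R3 is in parallel with the load: R3‖R_L = 1432 Ω.
Below node A the resistance is R2 + (R3‖R_L) = 2292 Ω, so V_A = 8.25 × 2292/2422 = 7.807 V.
Then V_B = V_A × (R3‖R_L)/(R2 + R3‖R_L) = 7.807 × 1432/2292 = 4.88 V.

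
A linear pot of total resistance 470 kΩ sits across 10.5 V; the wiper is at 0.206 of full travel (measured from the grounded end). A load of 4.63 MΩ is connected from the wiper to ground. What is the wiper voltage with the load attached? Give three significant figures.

V ≈ 2.13 V

The wiper splits the pot into (1−α)R = 373.2 kΩ above and αR = 96.82 kΩ below.
Lower section ‖ load = 94.84 kΩ.
V_wiper = 10.5 × 94.84/(373.2 + 94.84) = 2.13 V.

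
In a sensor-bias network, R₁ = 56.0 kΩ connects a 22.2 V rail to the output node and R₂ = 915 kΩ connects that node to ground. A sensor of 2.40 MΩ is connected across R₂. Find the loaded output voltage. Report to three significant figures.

V_out ≈ 20.5 V

The load sits in parallel with R₂: R₂‖R_L = (915 × 2400) / (915 + 2400) = 662.4 kΩ.
V_out = 22.2 × 662.4 / (56.0 + 662.4) = 22.2 × 662.4/718.4 = 20.5 V.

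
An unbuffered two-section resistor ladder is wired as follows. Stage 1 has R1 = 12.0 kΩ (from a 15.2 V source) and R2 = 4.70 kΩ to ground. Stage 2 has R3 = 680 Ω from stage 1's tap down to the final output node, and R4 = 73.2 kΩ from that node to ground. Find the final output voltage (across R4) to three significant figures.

Stage 2 presents R3+R4 = 73880 Ω as a load on stage 1's tap.
Stage 1's lower leg becomes R2‖(R3+R4) = 4419 Ω, so V_mid = 15.2 × 4419/16420 = 4.091 V.
Stage 2 is itself unloaded: V_out = V_mid × R4/(R3+R4) = 4.091 × 73200/73880 = 4.05 V.

V_out ≈ 4.05 V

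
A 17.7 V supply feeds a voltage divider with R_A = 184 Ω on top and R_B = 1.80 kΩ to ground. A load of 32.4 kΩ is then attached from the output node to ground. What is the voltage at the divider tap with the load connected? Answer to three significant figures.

The load sits in parallel with R_B: R_B‖R_L = (1800 × 32400) / (1800 + 32400) = 1705 Ω.
V_out = 17.7 × 1705 / (184 + 1705) = 17.7 × 1705/1889 = 16.0 V.

V_out ≈ 16.0 V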